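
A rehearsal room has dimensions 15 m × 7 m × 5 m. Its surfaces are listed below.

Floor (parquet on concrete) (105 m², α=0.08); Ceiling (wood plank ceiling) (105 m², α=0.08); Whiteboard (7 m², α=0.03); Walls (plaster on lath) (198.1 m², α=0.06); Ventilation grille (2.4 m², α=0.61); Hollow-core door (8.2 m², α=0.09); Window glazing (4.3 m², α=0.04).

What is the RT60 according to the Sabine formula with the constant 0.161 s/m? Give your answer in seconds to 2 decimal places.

Equivalent absorption area: A = 105·0.08 + 105·0.08 + 7·0.03 + 198.1·0.06 + 2.4·0.61 + 8.2·0.09 + 4.3·0.04 = 31.270 m².
V = 15·7·5 = 525 m³.
T = 0.161 V/A = 0.161·525/31.270 = 2.70 s.

2.70 seconds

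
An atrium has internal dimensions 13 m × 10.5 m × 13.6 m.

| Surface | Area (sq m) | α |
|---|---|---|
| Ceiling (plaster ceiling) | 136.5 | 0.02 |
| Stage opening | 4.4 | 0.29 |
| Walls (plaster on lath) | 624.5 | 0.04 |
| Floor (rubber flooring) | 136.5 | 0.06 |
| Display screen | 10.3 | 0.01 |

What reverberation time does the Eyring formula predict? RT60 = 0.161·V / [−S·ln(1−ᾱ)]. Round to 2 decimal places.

Total surface area S = 136.5 + 4.4 + 624.5 + 136.5 + 10.3 = 912.2 sq m.
Σ(Sᵢαᵢ) = 136.5·0.02 + 4.4·0.29 + 624.5·0.04 + 136.5·0.06 + 10.3·0.01 = 37.279.
ᾱ = 37.279 / 912.2 = 0.0409.
Eyring denominator: −S ln(1−ᾱ) = 38.093.
V = 13 × 10.5 × 13.6 = 1856.4 m³.
RT60 = 0.161 × 1856.4 / 38.093 = 7.85 s.

7.85 sec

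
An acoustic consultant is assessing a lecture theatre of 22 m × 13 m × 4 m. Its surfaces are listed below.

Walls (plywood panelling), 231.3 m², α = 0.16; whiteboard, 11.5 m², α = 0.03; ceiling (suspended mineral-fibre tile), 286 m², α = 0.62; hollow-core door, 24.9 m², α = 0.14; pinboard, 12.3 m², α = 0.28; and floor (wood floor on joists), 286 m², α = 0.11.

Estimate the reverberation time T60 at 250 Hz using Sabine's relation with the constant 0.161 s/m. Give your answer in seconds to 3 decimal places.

Summing Sᵢαᵢ: 37.008 + 0.345 + 177.320 + 3.486 + 3.444 + 31.460 → A = 253.063 sabins.
Volume V = 22 × 13 × 4 = 1144 m³.
Sabine: RT60 = 0.161 × 1144 / 253.063 = 0.728 s.

0.728 sec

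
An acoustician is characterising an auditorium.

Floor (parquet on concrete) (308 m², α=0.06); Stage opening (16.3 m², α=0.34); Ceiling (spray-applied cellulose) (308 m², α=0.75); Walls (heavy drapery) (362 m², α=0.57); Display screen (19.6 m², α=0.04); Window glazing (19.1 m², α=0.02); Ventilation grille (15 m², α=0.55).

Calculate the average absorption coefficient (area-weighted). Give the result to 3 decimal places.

0.449

Total surface area S = 1048.0 m².
Σ(Sᵢαᵢ) = 308×0.06 + 16.3×0.34 + 308×0.75 + 362×0.57 + 19.6×0.04 + 19.1×0.02 + 15×0.55 = 470.778.
ᾱ = A/S = 0.449.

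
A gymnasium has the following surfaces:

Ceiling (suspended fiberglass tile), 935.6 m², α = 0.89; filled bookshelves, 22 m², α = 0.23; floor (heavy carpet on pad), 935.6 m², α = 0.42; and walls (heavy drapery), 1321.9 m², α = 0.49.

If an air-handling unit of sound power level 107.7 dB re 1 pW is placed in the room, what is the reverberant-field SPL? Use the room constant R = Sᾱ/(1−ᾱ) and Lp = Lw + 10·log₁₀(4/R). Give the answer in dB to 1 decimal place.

A = 1878.427 sabins; S = 3215.1 m².
ᾱ = 1878.427/3215.1 = 0.5843; R = Sᾱ/(1−ᾱ) = 1878.427/(1−0.5843) = 4518.708 m².
Lp = 107.7 + 10·log₁₀(4/4518.708) = 107.7 + (-30.53) = 77.2 dB.

77.2 dB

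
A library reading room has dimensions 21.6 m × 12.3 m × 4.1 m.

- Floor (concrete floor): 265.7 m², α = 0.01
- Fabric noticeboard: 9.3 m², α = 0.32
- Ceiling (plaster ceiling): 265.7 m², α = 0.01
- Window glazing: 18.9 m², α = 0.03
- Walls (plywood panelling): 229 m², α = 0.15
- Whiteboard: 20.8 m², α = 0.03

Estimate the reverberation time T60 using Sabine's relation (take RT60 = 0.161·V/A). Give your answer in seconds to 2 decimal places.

4.00 s

Summing Sᵢαᵢ: 2.657 + 2.976 + 2.657 + 0.567 + 34.350 + 0.624 → A = 43.831 sabins.
Room volume: 1089.288 m³.
T = 0.161 V/A = 0.161·1089.288/43.831 = 4.00 s.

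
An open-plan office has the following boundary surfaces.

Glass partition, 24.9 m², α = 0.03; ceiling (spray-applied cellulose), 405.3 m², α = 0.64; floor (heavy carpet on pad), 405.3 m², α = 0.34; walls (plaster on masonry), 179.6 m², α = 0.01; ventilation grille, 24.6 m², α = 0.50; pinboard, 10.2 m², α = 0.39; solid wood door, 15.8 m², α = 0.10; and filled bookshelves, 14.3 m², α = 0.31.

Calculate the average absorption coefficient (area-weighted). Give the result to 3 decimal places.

Total surface area S = 1080.0 m².
Weighted sum Σ Sα = 422.028.
ᾱ = A/S = 0.391.

0.391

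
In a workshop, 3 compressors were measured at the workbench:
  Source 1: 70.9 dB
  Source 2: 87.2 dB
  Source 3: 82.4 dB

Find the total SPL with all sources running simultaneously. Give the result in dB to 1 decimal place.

88.5 dB

Sum in the linear (power) domain: Σ 10^(Lᵢ/10) = 10^(70.9/10) + 10^(87.2/10) + 10^(82.4/10) = 7.109e+08.
L_total = 10·log₁₀(7.109e+08) = 88.5 dB.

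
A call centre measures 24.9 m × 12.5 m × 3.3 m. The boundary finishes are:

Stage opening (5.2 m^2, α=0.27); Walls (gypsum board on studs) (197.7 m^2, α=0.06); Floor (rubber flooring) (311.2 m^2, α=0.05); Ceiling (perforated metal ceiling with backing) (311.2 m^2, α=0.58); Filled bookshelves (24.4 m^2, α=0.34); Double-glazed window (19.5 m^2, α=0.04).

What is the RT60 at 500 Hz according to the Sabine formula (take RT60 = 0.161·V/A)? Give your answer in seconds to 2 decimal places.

Total absorption A = 5.2*0.27 + 197.7*0.06 + 311.2*0.05 + 311.2*0.58 + 24.4*0.34 + 19.5*0.04
  = 1.404 + 11.862 + 15.560 + 180.496 + 8.296 + 0.780 = 218.398 m^2 sabins.
Volume V = 24.9 × 12.5 × 3.3 = 1027.125 m³.
RT60 = 0.161 · V / A = 0.161 × 1027.125 / 218.398 = 0.76 s.

0.76 sec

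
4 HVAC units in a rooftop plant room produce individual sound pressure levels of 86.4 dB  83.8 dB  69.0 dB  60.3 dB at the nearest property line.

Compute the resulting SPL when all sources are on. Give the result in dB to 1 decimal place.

88.4 dB

Converting to relative power and adding: 10^(86.4/10) + 10^(83.8/10) + 10^(69.0/10) + 10^(60.3/10) = 6.854e+08.
Combined level = 10 log₁₀(6.854e+08) = 88.4 dB.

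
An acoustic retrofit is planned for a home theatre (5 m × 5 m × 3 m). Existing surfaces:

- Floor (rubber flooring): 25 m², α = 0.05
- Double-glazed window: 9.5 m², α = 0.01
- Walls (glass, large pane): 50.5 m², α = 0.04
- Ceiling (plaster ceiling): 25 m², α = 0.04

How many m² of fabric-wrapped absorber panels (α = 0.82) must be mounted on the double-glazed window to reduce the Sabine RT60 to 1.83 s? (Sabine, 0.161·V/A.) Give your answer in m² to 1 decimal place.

Equivalent absorption area: A₁ = 25·0.05 + 9.5·0.01 + 50.5·0.04 + 25·0.04 = 4.365 m².
V = 75 m³. Target absorption A₂ = 0.161 × 75 / 1.83 = 6.598 sabins.
ΔA needed = 6.598 − 4.365 = 2.233 sabins.
Each m² of panel replacing the double-glazed window adds (0.82 − 0.01) = 0.81 sabins.
Area = ΔA/Δα = 2.233/0.81 = 2.8 m².

2.8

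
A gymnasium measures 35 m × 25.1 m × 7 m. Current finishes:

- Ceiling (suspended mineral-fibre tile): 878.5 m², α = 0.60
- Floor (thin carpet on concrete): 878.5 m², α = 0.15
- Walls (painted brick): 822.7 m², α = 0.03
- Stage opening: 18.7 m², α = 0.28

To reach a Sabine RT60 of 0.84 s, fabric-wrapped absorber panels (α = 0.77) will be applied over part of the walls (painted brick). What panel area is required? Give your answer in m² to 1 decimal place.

662.0

Total absorption A₁ = 878.5·0.60 + 878.5·0.15 + 822.7·0.03 + 18.7·0.28
  = 527.100 + 131.775 + 24.681 + 5.236 = 688.792 m² sabins.
V = 6149.5 m³. Target absorption A₂ = 0.161 × 6149.5 / 0.84 = 1178.654 sabins.
Absorption to add: 1178.654 − 688.792 = 489.862 sabins.
Each m² of panel replacing the walls (painted brick) adds (0.77 − 0.03) = 0.74 sabins.
Area = ΔA/Δα = 489.862/0.74 = 662.0 m².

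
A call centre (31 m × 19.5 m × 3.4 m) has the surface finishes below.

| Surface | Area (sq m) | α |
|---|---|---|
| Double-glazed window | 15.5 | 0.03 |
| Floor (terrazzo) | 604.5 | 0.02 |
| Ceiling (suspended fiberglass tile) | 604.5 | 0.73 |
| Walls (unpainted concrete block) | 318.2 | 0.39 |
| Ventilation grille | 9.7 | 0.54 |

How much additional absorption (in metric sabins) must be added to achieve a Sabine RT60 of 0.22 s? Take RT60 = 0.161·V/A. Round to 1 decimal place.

Equivalent absorption area: A₁ = 15.5·0.03 + 604.5·0.02 + 604.5·0.73 + 318.2·0.39 + 9.7·0.54 = 583.176 sq m.
V = 2055.3 m³. Required absorption A₂ = 0.161 × 2055.3 / 0.22 = 1504.106 sabins.
Shortfall: 1504.106 − 583.176 = 920.9 sabins.

920.9 sabins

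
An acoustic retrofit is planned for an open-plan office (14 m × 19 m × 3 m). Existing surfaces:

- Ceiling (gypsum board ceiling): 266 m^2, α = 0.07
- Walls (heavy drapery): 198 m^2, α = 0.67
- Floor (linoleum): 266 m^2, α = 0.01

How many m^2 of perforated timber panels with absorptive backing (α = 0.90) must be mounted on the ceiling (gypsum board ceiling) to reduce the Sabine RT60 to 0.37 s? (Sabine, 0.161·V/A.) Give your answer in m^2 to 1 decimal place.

Equivalent absorption area: A₁ = 266*0.07 + 198*0.67 + 266*0.01 = 153.940 m^2.
Required A₂ = 0.161·798/0.37 = 347.238 sabins.
ΔA needed = 347.238 − 153.940 = 193.298 sabins.
Net gain per m^2: Δα = 0.90 − 0.07 = 0.83.
Area = ΔA/Δα = 193.298/0.83 = 232.9 m^2.

232.9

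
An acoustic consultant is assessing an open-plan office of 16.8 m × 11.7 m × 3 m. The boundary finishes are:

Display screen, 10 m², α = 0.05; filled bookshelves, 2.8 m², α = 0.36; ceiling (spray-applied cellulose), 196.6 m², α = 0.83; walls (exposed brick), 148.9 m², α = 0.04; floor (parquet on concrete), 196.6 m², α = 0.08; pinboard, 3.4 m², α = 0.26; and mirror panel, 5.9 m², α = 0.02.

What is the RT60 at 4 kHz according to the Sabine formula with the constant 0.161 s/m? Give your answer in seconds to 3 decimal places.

0.507 s

Summing Sᵢαᵢ: 0.500 + 1.008 + 163.178 + 5.956 + 15.728 + 0.884 + 0.118 → A = 187.372 sabins.
Volume V = 16.8 × 11.7 × 3 = 589.68 m³.
Sabine: RT60 = 0.161 × 589.68 / 187.372 = 0.507 s.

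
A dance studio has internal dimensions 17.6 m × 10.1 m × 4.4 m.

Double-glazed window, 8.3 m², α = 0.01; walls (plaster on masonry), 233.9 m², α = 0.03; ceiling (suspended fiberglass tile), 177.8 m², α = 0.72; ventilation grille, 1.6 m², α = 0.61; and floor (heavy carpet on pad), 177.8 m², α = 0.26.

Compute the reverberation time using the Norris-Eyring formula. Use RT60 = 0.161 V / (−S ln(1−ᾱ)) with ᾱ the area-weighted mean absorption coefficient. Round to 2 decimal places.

0.58 s

S = Σ Sᵢ = 599.4 m².
Σ(Sᵢαᵢ) = 8.3×0.01 + 233.9×0.03 + 177.8×0.72 + 1.6×0.61 + 177.8×0.26 = 182.320.
ᾱ = 182.320 / 599.4 = 0.3042.
Eyring denominator: −S ln(1−ᾱ) = 217.398.
V = 17.6 × 10.1 × 4.4 = 782.144 m³.
RT60 = 0.161 × 782.144 / 217.398 = 0.58 s.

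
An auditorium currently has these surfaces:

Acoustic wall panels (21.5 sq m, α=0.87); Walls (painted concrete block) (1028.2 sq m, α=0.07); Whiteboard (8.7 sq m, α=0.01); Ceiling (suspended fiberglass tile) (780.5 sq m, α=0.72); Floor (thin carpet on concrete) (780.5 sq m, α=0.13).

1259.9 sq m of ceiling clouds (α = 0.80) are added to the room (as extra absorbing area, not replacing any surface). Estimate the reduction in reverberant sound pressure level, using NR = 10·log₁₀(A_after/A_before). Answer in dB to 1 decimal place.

3.7 dB

Total absorption A_before = 21.5*0.87 + 1028.2*0.07 + 8.7*0.01 + 780.5*0.72 + 780.5*0.13
  = 18.705 + 71.974 + 0.087 + 561.960 + 101.465 = 754.191 sq m sabins.
Treatment contributes 1259.9·0.80 = 1007.920 sabins.
A_after = 754.191 + 1007.920 = 1762.111 sabins.
Reduction = 10 log₁₀(A_after/A_before) = 10 log₁₀(2.3364) = 3.7 dB.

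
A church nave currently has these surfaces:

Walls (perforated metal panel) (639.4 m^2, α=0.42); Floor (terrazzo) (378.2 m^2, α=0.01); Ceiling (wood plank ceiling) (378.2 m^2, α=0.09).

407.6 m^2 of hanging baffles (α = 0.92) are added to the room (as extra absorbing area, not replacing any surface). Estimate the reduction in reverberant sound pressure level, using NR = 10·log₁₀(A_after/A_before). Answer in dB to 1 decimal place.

3.5 dB

Summing Sᵢαᵢ: 268.548 + 3.782 + 34.038 → A_before = 306.368 sabins.
Treatment contributes 407.6·0.92 = 374.992 sabins.
A_after = 306.368 + 374.992 = 681.360 sabins.
Reduction = 10 log₁₀(A_after/A_before) = 10 log₁₀(2.2240) = 3.5 dB.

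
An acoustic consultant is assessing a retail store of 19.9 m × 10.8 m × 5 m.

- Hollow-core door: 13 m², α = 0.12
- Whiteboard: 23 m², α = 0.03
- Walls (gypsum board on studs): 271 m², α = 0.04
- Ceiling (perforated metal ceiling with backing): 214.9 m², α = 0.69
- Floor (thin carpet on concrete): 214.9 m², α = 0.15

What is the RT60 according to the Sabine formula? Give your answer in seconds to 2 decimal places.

Total absorption A = 13*0.12 + 23*0.03 + 271*0.04 + 214.9*0.69 + 214.9*0.15
  = 1.560 + 0.690 + 10.840 + 148.281 + 32.235 = 193.606 m² sabins.
V = 19.9·10.8·5 = 1074.6 m³.
T = 0.161 V/A = 0.161·1074.6/193.606 = 0.89 s.

0.89 s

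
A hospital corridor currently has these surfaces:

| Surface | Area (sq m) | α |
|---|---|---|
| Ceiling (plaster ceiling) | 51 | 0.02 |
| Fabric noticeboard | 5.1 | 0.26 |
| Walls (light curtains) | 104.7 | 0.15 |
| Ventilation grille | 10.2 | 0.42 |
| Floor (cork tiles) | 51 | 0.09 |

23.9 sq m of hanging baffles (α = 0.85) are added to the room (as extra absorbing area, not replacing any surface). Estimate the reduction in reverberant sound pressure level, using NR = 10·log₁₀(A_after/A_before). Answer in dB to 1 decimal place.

Equivalent absorption area: A_before = 51·0.02 + 5.1·0.26 + 104.7·0.15 + 10.2·0.42 + 51·0.09 = 26.925 sq m.
Treatment contributes 23.9·0.85 = 20.315 sabins.
A_after = 26.925 + 20.315 = 47.240 sabins.
NR = 10·log₁₀(47.240/26.925) = 2.4 dB.

2.4 dB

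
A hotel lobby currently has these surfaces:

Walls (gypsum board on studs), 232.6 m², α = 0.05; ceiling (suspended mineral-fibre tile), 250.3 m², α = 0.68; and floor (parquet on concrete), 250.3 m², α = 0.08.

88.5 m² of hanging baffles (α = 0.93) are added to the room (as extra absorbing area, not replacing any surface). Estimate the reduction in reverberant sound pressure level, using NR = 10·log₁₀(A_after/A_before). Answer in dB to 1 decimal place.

A_before = Σ Sᵢαᵢ = 232.6×0.05 + 250.3×0.68 + 250.3×0.08 = 201.858 sabins.
Added absorption = 88.5 × 0.93 = 82.305 sabins.
A_after = 201.858 + 82.305 = 284.163 sabins.
Reduction = 10 log₁₀(A_after/A_before) = 10 log₁₀(1.4077) = 1.5 dB.

1.5 dB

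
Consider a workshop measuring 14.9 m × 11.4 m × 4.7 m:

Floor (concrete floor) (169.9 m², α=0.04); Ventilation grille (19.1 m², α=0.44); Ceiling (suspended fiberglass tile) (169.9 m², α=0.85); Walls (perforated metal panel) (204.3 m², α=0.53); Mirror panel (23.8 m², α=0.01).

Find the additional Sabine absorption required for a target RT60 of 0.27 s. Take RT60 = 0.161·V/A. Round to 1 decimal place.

Summing Sᵢαᵢ: 6.796 + 8.404 + 144.415 + 108.279 + 0.238 → A₁ = 268.132 sabins.
V = 798.342 m³. Required absorption A₂ = 0.161 × 798.342 / 0.27 = 476.048 sabins.
Shortfall: 476.048 − 268.132 = 207.9 sabins.

207.9 sabins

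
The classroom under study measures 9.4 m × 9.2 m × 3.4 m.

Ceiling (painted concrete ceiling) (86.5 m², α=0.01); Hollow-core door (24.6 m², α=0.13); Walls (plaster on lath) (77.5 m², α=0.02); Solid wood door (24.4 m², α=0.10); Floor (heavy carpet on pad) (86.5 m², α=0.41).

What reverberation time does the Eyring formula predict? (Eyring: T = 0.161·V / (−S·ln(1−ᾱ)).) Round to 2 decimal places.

1.01 sec

S = Σ Sᵢ = 299.5 m².
Σ(Sᵢαᵢ) = 86.5×0.01 + 24.6×0.13 + 77.5×0.02 + 24.4×0.10 + 86.5×0.41 = 43.518.
ᾱ = 43.518 / 299.5 = 0.1453.
−S·ln(1−ᾱ) = −299.5 × ln(1 − 0.1453) = 47.023.
V = 9.4 × 9.2 × 3.4 = 294.032 m³.
RT60 = 0.161 × 294.032 / 47.023 = 1.01 s.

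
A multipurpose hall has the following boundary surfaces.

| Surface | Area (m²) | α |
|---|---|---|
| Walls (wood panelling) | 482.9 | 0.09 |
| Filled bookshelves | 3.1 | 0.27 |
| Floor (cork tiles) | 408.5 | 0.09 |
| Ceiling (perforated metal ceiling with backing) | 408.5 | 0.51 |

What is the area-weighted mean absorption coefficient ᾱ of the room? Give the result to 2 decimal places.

0.22

Total surface area S = 1303.0 m².
A = 482.9*0.09 + 3.1*0.27 + 408.5*0.09 + 408.5*0.51 = 289.398 sabins.
ᾱ = A/S = 0.22.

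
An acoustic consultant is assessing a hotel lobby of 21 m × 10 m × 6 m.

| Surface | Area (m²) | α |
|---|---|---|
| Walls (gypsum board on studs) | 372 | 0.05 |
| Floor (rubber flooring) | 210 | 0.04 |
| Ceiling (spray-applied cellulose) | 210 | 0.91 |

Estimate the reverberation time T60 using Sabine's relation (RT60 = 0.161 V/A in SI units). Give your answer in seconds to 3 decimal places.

0.930 s

A = Σ Sᵢαᵢ = 372*0.05 + 210*0.04 + 210*0.91 = 218.100 sabins.
V = 21·10·6 = 1260 m³.
T = 0.161 V/A = 0.161·1260/218.100 = 0.930 s.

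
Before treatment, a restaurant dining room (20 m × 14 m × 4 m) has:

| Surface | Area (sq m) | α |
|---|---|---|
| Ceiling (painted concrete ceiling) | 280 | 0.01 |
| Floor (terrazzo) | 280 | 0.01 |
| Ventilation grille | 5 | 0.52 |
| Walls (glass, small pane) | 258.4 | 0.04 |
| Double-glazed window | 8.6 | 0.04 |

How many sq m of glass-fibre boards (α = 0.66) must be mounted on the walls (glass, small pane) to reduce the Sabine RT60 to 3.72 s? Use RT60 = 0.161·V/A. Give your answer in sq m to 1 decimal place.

Summing Sᵢαᵢ: 2.800 + 2.800 + 2.600 + 10.336 + 0.344 → A₁ = 18.880 sabins.
V = 1120 m³. Target absorption A₂ = 0.161 × 1120 / 3.72 = 48.473 sabins.
ΔA needed = 48.473 − 18.880 = 29.593 sabins.
Net gain per sq m: Δα = 0.66 − 0.04 = 0.62.
Panel area = 29.593 / 0.62 = 47.7 sq m.

47.7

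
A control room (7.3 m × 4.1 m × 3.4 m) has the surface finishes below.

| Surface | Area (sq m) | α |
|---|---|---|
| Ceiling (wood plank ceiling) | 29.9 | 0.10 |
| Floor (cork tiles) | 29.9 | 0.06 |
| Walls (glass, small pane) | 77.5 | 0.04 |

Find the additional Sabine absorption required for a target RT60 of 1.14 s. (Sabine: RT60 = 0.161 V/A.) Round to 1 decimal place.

Summing Sᵢαᵢ: 2.990 + 1.794 + 3.100 → A₁ = 7.884 sabins.
V = 101.762 m³. Required absorption A₂ = 0.161 × 101.762 / 1.14 = 14.372 sabins.
ΔA = A₂ − A₁ = 14.372 − 7.884 = 6.5 sabins.

6.5 sabins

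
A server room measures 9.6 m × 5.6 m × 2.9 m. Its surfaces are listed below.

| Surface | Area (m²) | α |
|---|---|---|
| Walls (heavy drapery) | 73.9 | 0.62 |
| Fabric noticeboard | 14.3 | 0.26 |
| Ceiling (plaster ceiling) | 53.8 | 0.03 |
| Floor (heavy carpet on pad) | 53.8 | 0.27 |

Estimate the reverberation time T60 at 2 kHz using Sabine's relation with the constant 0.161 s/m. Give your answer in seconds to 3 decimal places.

0.382 s

A = Σ Sᵢαᵢ = 73.9×0.62 + 14.3×0.26 + 53.8×0.03 + 53.8×0.27 = 65.676 sabins.
Room volume: 155.904 m³.
Sabine: RT60 = 0.161 × 155.904 / 65.676 = 0.382 s.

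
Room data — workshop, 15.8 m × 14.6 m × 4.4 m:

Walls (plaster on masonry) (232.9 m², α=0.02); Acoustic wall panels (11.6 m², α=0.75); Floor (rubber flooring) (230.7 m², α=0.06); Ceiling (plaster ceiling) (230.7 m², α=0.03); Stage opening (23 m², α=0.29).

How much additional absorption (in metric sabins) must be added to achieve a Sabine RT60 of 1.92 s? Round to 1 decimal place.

44.3 sabins

Summing Sᵢαᵢ: 4.658 + 8.700 + 13.842 + 6.921 + 6.670 → A₁ = 40.791 sabins.
Target A₂ = 0.161·1014.992/1.92 = 85.111 sabins (V = 1014.992 m³).
ΔA = A₂ − A₁ = 85.111 − 40.791 = 44.3 sabins.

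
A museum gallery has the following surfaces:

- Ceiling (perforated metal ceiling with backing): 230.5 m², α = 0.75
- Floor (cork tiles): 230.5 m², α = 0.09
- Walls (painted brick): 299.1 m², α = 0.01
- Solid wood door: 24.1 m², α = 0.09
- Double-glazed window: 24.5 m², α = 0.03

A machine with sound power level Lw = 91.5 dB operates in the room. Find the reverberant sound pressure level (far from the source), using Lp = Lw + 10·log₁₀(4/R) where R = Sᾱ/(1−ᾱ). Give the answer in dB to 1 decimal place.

73.3 dB

Σ(Sᵢαᵢ) = 230.5·0.75 + 230.5·0.09 + 299.1·0.01 + 24.1·0.09 + 24.5·0.03 = 199.515; total area S = 808.7 m².
ᾱ = 0.2467, so room constant R = A/(1−ᾱ) = 264.855 m².
Lp = 91.5 + 10·log₁₀(4/264.855) = 91.5 + (-18.21) = 73.3 dB.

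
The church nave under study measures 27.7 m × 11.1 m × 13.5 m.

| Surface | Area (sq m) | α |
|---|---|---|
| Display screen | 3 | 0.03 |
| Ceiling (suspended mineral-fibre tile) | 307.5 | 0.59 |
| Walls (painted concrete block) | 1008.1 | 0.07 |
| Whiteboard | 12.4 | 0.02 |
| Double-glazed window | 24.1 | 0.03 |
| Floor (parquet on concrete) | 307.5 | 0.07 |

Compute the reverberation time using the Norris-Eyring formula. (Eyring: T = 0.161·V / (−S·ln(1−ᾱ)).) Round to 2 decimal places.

S = Σ Sᵢ = 1662.6 sq m.
Absorption A = 3·0.03 + 307.5·0.59 + 1008.1·0.07 + 12.4·0.02 + 24.1·0.03 + 307.5·0.07 = 274.578 sabins.
ᾱ = 274.578 / 1662.6 = 0.1651.
−S·ln(1−ᾱ) = −1662.6 × ln(1 − 0.1651) = 300.005.
V = 27.7 × 11.1 × 13.5 = 4150.845 m³.
RT60 = 0.161 × 4150.845 / 300.005 = 2.23 s.

2.23 s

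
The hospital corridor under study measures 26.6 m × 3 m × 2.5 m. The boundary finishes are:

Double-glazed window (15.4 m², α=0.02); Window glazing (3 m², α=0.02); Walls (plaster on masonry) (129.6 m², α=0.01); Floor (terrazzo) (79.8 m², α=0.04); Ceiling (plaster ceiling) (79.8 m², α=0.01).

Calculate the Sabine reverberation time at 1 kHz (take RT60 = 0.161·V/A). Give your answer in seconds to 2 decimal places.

5.68 s

Equivalent absorption area: A = 15.4×0.02 + 3×0.02 + 129.6×0.01 + 79.8×0.04 + 79.8×0.01 = 5.654 m².
V = 26.6·3·2.5 = 199.5 m³.
Sabine: RT60 = 0.161 × 199.5 / 5.654 = 5.68 s.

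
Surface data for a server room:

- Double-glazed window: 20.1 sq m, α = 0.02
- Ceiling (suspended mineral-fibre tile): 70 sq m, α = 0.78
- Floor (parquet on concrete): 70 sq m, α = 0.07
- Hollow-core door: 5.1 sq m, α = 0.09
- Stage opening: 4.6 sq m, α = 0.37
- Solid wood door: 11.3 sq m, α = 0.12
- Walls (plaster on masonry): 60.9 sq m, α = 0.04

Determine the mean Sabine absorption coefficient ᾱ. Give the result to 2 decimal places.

0.27

S = Σ Sᵢ = 20.1 + 70 + 70 + 5.1 + 4.6 + 11.3 + 60.9 = 242.0 sq m.
Σ(Sᵢαᵢ) = 20.1·0.02 + 70·0.78 + 70·0.07 + 5.1·0.09 + 4.6·0.37 + 11.3·0.12 + 60.9·0.04 = 65.855.
ᾱ = 65.855 / 242.0 = 0.27.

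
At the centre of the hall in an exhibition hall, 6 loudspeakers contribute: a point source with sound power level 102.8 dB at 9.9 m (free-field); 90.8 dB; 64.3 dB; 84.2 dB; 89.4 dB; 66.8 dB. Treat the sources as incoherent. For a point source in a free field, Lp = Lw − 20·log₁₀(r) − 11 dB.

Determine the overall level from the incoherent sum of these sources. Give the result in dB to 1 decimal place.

93.7 dB

Source at 9.9 m: Lp = 102.8 − 20·log₁₀(9.9) − 11 = 71.9 dB.
Σ 10^(Lᵢ/10) = 2.359e+09.
Back to dB: 10·log₁₀ Σ = 93.7 dB.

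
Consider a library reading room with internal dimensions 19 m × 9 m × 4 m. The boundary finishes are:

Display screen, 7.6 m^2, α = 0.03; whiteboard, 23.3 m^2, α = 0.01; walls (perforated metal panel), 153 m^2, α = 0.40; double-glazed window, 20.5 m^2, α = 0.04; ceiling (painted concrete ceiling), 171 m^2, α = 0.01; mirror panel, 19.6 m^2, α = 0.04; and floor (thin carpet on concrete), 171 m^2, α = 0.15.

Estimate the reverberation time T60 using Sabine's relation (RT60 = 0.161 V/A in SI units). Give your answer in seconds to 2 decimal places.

Summing Sᵢαᵢ: 0.228 + 0.233 + 61.200 + 0.820 + 1.710 + 0.784 + 25.650 → A = 90.625 sabins.
V = 19·9·4 = 684 m³.
Sabine: RT60 = 0.161 × 684 / 90.625 = 1.22 s.

1.22 s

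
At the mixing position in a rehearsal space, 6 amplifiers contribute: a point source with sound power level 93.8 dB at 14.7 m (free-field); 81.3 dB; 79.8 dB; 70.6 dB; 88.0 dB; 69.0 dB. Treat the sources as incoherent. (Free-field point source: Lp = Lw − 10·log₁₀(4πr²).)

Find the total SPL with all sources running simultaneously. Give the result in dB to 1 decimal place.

Source at 14.7 m: Lp = 93.8 − 10·log₁₀(4π·14.7²) = 93.8 − 10·log₁₀(2715.467) = 59.5 dB.
Converting to relative power and adding: 10^(59.5/10) + 10^(81.3/10) + 10^(79.8/10) + 10^(70.6/10) + 10^(88.0/10) + 10^(69.0/10) = 8.817e+08.
Combined level = 10 log₁₀(8.817e+08) = 89.5 dB.

89.5 dB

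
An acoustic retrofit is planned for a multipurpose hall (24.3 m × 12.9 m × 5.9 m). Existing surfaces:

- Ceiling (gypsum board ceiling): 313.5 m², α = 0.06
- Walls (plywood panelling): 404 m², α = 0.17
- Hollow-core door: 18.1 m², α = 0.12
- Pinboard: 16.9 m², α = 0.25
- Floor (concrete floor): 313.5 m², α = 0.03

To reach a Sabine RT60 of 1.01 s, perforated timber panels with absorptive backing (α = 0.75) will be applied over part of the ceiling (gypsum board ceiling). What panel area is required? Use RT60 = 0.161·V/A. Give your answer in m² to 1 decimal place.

277.6

A₁ = Σ Sᵢαᵢ = 313.5×0.06 + 404×0.17 + 18.1×0.12 + 16.9×0.25 + 313.5×0.03 = 103.292 sabins.
Required A₂ = 0.161·1849.473/1.01 = 294.817 sabins.
ΔA needed = 294.817 − 103.292 = 191.525 sabins.
Each m² of panel replacing the ceiling (gypsum board ceiling) adds (0.75 − 0.06) = 0.69 sabins.
Panel area = 191.525 / 0.69 = 277.6 m².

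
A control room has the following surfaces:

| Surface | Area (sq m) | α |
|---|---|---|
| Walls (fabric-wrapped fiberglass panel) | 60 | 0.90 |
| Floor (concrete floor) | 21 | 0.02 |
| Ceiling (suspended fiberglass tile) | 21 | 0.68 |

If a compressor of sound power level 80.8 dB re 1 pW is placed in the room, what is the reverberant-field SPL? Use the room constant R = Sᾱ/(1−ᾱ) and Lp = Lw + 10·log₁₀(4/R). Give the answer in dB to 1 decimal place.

Σ(Sᵢαᵢ) = 60·0.90 + 21·0.02 + 21·0.68 = 68.700; total area S = 102.0 sq m.
ᾱ = 0.6735, so room constant R = A/(1−ᾱ) = 210.413 sq m.
Lp = 80.8 + 10·log₁₀(4/210.413) = 80.8 + (-17.21) = 63.6 dB.

63.6 dB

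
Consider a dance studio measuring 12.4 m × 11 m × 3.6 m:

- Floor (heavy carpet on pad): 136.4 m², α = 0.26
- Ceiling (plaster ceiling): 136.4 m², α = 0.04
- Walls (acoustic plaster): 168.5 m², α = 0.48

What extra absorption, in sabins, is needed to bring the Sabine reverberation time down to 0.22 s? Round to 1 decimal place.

237.6 sabins

Equivalent absorption area: A₁ = 136.4×0.26 + 136.4×0.04 + 168.5×0.48 = 121.800 m².
Target A₂ = 0.161·491.04/0.22 = 359.352 sabins (V = 491.04 m³).
Additional absorption ΔA = 359.352 − 121.800 = 237.6 sabins.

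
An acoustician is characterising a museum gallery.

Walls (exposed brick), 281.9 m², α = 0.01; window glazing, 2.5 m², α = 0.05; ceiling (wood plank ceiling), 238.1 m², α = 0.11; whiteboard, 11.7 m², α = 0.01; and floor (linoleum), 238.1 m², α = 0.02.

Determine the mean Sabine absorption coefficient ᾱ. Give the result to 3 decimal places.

0.044

Total surface area S = 772.3 m².
Σ(Sᵢαᵢ) = 281.9*0.01 + 2.5*0.05 + 238.1*0.11 + 11.7*0.01 + 238.1*0.02 = 34.014.
ᾱ = 34.014 / 772.3 = 0.044.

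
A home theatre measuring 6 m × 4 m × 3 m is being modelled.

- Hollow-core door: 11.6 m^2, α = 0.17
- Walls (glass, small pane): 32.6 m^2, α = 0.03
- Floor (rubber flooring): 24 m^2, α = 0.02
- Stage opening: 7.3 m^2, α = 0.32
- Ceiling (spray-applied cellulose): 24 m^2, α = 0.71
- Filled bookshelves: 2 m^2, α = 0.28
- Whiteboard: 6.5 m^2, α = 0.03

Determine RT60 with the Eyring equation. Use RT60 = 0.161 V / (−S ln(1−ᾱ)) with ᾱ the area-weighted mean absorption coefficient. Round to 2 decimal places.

Total surface area S = 11.6 + 32.6 + 24 + 7.3 + 24 + 2 + 6.5 = 108.0 m^2.
Σ(Sᵢαᵢ) = 11.6·0.17 + 32.6·0.03 + 24·0.02 + 7.3·0.32 + 24·0.71 + 2·0.28 + 6.5·0.03 = 23.561.
ᾱ = 23.561 / 108.0 = 0.2182.
Eyring denominator: −S ln(1−ᾱ) = 26.585.
V = 6 × 4 × 3 = 72 m³.
RT60 = 0.161 × 72 / 26.585 = 0.44 s.

0.44 sec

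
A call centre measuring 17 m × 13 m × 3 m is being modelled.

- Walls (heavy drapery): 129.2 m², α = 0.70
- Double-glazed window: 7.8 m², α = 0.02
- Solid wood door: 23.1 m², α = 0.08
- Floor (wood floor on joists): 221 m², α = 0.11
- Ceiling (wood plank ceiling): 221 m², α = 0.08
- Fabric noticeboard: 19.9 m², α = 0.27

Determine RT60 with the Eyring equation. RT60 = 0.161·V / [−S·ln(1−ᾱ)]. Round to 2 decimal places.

0.67 sec

Total surface area S = 129.2 + 7.8 + 23.1 + 221 + 221 + 19.9 = 622.0 m².
Σ(Sᵢαᵢ) = 129.2·0.70 + 7.8·0.02 + 23.1·0.08 + 221·0.11 + 221·0.08 + 19.9·0.27 = 139.807.
ᾱ = 139.807 / 622.0 = 0.2248.
−S·ln(1−ᾱ) = −622.0 × ln(1 − 0.2248) = 158.382.
V = 17 × 13 × 3 = 663 m³.
RT60 = 0.161 × 663 / 158.382 = 0.67 s.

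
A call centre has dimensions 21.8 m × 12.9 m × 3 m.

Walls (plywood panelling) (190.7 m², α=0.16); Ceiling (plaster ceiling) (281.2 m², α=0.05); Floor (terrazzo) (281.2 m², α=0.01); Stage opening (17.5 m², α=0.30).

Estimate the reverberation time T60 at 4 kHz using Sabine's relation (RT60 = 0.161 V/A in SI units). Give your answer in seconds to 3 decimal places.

Summing Sᵢαᵢ: 30.512 + 14.060 + 2.812 + 5.250 → A = 52.634 sabins.
Room volume: 843.66 m³.
T = 0.161 V/A = 0.161·843.66/52.634 = 2.581 s.

2.581 s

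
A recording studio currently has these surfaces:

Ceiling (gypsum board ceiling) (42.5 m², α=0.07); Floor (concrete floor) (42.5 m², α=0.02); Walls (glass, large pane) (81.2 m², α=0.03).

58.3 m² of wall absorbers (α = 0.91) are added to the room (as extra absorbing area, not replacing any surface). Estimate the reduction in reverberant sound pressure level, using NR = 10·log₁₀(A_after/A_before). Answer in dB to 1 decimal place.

A_before = Σ Sᵢαᵢ = 42.5*0.07 + 42.5*0.02 + 81.2*0.03 = 6.261 sabins.
Treatment contributes 58.3·0.91 = 53.053 sabins.
A_after = 6.261 + 53.053 = 59.314 sabins.
NR = 10·log₁₀(59.314/6.261) = 9.8 dB.

9.8 dB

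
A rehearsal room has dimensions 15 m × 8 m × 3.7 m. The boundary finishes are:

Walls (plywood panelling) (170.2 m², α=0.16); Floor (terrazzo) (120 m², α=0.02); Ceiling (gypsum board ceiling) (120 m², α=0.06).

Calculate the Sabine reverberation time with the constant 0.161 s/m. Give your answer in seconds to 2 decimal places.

Summing Sᵢαᵢ: 27.232 + 2.400 + 7.200 → A = 36.832 sabins.
V = 15·8·3.7 = 444 m³.
Sabine: RT60 = 0.161 × 444 / 36.832 = 1.94 s.

1.94 s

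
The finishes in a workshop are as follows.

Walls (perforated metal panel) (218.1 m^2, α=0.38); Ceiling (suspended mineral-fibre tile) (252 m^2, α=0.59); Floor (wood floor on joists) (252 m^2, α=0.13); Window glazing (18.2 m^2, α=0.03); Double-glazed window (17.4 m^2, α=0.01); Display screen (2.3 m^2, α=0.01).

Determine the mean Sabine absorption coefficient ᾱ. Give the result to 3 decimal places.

0.349

Total surface area S = 760.0 m^2.
Weighted sum Σ Sα = 265.061.
ᾱ = A/S = 0.349.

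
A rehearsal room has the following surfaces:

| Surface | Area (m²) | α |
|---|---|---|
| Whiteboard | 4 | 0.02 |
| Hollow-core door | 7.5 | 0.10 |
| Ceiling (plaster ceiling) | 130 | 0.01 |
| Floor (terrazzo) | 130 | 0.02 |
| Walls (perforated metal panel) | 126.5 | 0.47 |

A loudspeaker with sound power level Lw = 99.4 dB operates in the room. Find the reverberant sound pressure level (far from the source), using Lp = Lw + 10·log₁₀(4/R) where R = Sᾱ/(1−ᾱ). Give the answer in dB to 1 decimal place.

86.6 dB

A = 64.185 sabins; S = 398.0 m².
ᾱ = 64.185/398.0 = 0.1613; R = Sᾱ/(1−ᾱ) = 64.185/(1−0.1613) = 76.529 m².
Lp = 99.4 + 10·log₁₀(4/76.529) = 99.4 + (-12.82) = 86.6 dB.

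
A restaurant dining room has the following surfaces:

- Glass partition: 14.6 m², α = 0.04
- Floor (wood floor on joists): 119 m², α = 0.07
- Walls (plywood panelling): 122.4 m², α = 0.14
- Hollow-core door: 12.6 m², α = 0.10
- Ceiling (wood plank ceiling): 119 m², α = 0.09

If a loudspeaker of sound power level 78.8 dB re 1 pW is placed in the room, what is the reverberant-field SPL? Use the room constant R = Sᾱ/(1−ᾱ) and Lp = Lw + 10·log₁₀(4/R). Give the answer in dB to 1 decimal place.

Σ(Sᵢαᵢ) = 14.6×0.04 + 119×0.07 + 122.4×0.14 + 12.6×0.10 + 119×0.09 = 38.020; total area S = 387.6 m².
ᾱ = 0.0981, so room constant R = A/(1−ᾱ) = 42.155 m².
Lp = 78.8 + 10·log₁₀(4/42.155) = 78.8 + (-10.23) = 68.6 dB.

68.6 dB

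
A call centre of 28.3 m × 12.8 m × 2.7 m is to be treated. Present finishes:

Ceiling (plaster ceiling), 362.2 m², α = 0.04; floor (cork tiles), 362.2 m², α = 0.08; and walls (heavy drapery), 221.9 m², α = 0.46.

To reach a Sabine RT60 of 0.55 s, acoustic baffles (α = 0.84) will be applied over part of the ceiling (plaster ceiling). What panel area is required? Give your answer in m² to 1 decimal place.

A₁ = Σ Sᵢαᵢ = 362.2·0.04 + 362.2·0.08 + 221.9·0.46 = 145.538 sabins.
Required A₂ = 0.161·978.048/0.55 = 286.301 sabins.
ΔA needed = 286.301 − 145.538 = 140.763 sabins.
Net gain per m²: Δα = 0.84 − 0.04 = 0.80.
Area = ΔA/Δα = 140.763/0.80 = 176.0 m².

176.0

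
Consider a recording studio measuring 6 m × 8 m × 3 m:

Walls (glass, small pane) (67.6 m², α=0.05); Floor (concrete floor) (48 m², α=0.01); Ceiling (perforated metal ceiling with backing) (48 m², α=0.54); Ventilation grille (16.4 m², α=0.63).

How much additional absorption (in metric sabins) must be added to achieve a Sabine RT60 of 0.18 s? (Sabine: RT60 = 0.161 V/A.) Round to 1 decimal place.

Summing Sᵢαᵢ: 3.380 + 0.480 + 25.920 + 10.332 → A₁ = 40.112 sabins.
For T = 0.18 s, need A₂ = 0.161·V/T = 0.161·144/0.18 = 128.800 sabins.
ΔA = A₂ − A₁ = 128.800 − 40.112 = 88.7 sabins.

88.7 sabins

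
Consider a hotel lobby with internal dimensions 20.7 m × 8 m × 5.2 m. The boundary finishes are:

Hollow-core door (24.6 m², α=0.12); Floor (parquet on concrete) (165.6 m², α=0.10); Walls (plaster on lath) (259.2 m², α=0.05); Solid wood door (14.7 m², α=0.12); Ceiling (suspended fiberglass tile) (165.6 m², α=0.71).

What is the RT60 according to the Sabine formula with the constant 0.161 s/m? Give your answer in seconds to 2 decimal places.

0.91 sec

Summing Sᵢαᵢ: 2.952 + 16.560 + 12.960 + 1.764 + 117.576 → A = 151.812 sabins.
Volume V = 20.7 × 8 × 5.2 = 861.12 m³.
RT60 = 0.161 · V / A = 0.161 × 861.12 / 151.812 = 0.91 s.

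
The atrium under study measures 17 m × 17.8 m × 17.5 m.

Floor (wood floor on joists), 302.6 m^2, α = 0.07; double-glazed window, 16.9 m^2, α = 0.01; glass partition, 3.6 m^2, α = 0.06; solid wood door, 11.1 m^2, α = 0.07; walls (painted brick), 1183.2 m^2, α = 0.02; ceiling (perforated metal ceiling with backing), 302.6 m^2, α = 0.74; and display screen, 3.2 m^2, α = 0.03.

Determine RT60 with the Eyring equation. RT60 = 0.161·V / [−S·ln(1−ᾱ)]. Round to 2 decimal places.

2.92 sec

Total surface area S = 302.6 + 16.9 + 3.6 + 11.1 + 1183.2 + 302.6 + 3.2 = 1823.2 m^2.
Absorption A = 302.6×0.07 + 16.9×0.01 + 3.6×0.06 + 11.1×0.07 + 1183.2×0.02 + 302.6×0.74 + 3.2×0.03 = 270.028 sabins.
ᾱ = 270.028 / 1823.2 = 0.1481.
−S·ln(1−ᾱ) = −1823.2 × ln(1 − 0.1481) = 292.234.
V = 17 × 17.8 × 17.5 = 5295.5 m³.
T = 0.161·V/[−S·ln(1−ᾱ)] = 0.161·5295.5/292.234 = 2.92 s.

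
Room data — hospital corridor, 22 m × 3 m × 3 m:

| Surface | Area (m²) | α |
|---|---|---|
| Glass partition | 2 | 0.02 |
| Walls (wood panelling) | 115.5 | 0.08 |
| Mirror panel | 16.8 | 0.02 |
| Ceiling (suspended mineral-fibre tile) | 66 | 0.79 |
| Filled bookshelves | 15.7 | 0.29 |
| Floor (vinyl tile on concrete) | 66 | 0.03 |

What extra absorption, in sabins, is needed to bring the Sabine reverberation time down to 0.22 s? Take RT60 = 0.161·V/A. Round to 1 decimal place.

76.6 sabins

A₁ = Σ Sᵢαᵢ = 2·0.02 + 115.5·0.08 + 16.8·0.02 + 66·0.79 + 15.7·0.29 + 66·0.03 = 68.289 sabins.
For T = 0.22 s, need A₂ = 0.161·V/T = 0.161·198/0.22 = 144.900 sabins.
Additional absorption ΔA = 144.900 − 68.289 = 76.6 sabins.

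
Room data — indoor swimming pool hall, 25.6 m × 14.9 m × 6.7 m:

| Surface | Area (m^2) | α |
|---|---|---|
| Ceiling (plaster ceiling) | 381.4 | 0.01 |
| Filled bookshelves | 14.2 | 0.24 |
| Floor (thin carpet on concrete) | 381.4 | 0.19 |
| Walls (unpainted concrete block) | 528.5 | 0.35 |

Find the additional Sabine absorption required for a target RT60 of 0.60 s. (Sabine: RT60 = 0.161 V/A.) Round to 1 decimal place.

A₁ = Σ Sᵢαᵢ = 381.4×0.01 + 14.2×0.24 + 381.4×0.19 + 528.5×0.35 = 264.663 sabins.
Target A₂ = 0.161·2555.648/0.60 = 685.766 sabins (V = 2555.648 m³).
ΔA = A₂ − A₁ = 685.766 − 264.663 = 421.1 sabins.

421.1 sabins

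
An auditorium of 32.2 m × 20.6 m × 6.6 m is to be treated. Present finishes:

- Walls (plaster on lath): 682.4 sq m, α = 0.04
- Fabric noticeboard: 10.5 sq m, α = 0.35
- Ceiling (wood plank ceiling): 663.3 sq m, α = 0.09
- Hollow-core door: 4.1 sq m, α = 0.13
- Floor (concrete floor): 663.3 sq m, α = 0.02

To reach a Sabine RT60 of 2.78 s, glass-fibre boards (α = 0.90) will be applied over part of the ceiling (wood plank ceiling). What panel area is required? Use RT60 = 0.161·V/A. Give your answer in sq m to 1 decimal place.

184.0

A₁ = Σ Sᵢαᵢ = 682.4*0.04 + 10.5*0.35 + 663.3*0.09 + 4.1*0.13 + 663.3*0.02 = 104.467 sabins.
Required A₂ = 0.161·4377.912/2.78 = 253.541 sabins.
ΔA needed = 253.541 − 104.467 = 149.074 sabins.
Each sq m of panel replacing the ceiling (wood plank ceiling) adds (0.90 − 0.09) = 0.81 sabins.
Panel area = 149.074 / 0.81 = 184.0 sq m.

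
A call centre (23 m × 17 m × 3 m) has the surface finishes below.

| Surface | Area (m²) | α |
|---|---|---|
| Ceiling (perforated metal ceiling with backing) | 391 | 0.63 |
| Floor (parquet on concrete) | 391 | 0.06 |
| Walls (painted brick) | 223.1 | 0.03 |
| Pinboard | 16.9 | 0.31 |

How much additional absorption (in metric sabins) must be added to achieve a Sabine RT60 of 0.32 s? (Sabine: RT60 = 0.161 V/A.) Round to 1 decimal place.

Total absorption A₁ = 391×0.63 + 391×0.06 + 223.1×0.03 + 16.9×0.31
  = 246.330 + 23.460 + 6.693 + 5.239 = 281.722 m² sabins.
V = 1173 m³. Required absorption A₂ = 0.161 × 1173 / 0.32 = 590.166 sabins.
Shortfall: 590.166 − 281.722 = 308.4 sabins.

308.4 sabins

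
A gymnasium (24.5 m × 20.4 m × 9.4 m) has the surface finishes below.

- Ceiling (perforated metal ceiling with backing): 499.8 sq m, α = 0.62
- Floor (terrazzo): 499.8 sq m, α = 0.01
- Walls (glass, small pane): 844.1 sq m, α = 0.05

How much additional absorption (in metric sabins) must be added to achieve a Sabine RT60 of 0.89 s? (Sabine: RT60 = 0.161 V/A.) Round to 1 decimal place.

492.8 sabins

Summing Sᵢαᵢ: 309.876 + 4.998 + 42.205 → A₁ = 357.079 sabins.
V = 4698.12 m³. Required absorption A₂ = 0.161 × 4698.12 / 0.89 = 849.885 sabins.
Additional absorption ΔA = 849.885 − 357.079 = 492.8 sabins.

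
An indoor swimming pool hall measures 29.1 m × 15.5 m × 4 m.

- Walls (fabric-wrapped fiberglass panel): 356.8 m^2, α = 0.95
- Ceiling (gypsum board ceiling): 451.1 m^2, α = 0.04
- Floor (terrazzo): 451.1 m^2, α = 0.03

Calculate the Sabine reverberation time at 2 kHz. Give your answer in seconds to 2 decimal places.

0.78 s

Equivalent absorption area: A = 356.8×0.95 + 451.1×0.04 + 451.1×0.03 = 370.537 m^2.
Room volume: 1804.2 m³.
T = 0.161 V/A = 0.161·1804.2/370.537 = 0.78 s.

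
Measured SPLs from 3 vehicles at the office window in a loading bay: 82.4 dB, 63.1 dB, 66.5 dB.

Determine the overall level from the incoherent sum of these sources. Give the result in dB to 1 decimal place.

Converting to relative power and adding: 10^(82.4/10) + 10^(63.1/10) + 10^(66.5/10) = 1.803e+08.
Back to dB: 10·log₁₀ Σ = 82.6 dB.

82.6 dB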